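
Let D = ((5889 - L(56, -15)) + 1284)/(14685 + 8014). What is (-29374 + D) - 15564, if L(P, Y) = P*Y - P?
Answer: -1020039593/22699 ≈ -44938.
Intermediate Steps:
L(P, Y) = -P + P*Y
D = 8069/22699 (D = ((5889 - 56*(-1 - 15)) + 1284)/(14685 + 8014) = ((5889 - 56*(-16)) + 1284)/22699 = ((5889 - 1*(-896)) + 1284)*(1/22699) = ((5889 + 896) + 1284)*(1/22699) = (6785 + 1284)*(1/22699) = 8069*(1/22699) = 8069/22699 ≈ 0.35548)
(-29374 + D) - 15564 = (-29374 + 8069/22699) - 15564 = -666752357/22699 - 15564 = -1020039593/22699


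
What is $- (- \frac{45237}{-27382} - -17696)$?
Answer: $- \frac{484597109}{27382} \approx -17698.0$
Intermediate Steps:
$- (- \frac{45237}{-27382} - -17696) = - (\left(-45237\right) \left(- \frac{1}{27382}\right) + 17696) = - (\frac{45237}{27382} + 17696) = \left(-1\right) \frac{484597109}{27382} = - \frac{484597109}{27382}$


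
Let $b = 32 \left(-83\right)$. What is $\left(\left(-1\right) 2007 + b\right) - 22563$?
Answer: $-27226$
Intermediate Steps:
$b = -2656$
$\left(\left(-1\right) 2007 + b\right) - 22563 = \left(\left(-1\right) 2007 - 2656\right) - 22563 = \left(-2007 - 2656\right) - 22563 = -4663 - 22563 = -27226$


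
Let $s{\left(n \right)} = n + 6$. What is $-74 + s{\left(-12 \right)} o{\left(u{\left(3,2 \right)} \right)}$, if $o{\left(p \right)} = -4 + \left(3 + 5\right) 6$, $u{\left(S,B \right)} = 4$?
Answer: $-338$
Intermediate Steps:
$o{\left(p \right)} = 44$ ($o{\left(p \right)} = -4 + 8 \cdot 6 = -4 + 48 = 44$)
$s{\left(n \right)} = 6 + n$
$-74 + s{\left(-12 \right)} o{\left(u{\left(3,2 \right)} \right)} = -74 + \left(6 - 12\right) 44 = -74 - 264 = -338$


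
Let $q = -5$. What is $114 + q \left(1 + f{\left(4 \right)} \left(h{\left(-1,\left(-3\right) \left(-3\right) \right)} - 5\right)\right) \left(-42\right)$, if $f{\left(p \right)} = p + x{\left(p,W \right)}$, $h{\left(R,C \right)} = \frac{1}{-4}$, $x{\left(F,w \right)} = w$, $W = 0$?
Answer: $-4086$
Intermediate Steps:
$h{\left(R,C \right)} = - \frac{1}{4}$
$f{\left(p \right)} = p$ ($f{\left(p \right)} = p + 0 = p$)
$114 + q \left(1 + f{\left(4 \right)} \left(h{\left(-1,\left(-3\right) \left(-3\right) \right)} - 5\right)\right) \left(-42\right) = 114 + - 5 \left(1 + 4 \left(- \frac{1}{4} - 5\right)\right) \left(-42\right) = 114 + - 5 \left(1 + 4 \left(- \frac{21}{4}\right)\right) \left(-42\right) = 114 + - 5 \left(1 - 21\right) \left(-42\right) = 114 + \left(-5\right) \left(-20\right) \left(-42\right) = 114 + 100 \left(-42\right) = 114 - 4200 = -4086$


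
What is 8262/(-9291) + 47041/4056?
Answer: 134515753/12561432 ≈ 10.709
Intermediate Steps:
8262/(-9291) + 47041/4056 = 8262*(-1/9291) + 47041*(1/4056) = -2754/3097 + 47041/4056 = 134515753/12561432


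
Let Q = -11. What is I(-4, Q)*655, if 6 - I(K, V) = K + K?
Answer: 9170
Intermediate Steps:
I(K, V) = 6 - 2*K (I(K, V) = 6 - (K + K) = 6 - 2*K)
I(-4, Q)*655 = (6 - 2*(-4))*655 = (6 + 8)*655 = 14*655 = 9170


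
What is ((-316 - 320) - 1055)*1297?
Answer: -2193227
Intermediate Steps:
((-316 - 320) - 1055)*1297 = (-636 - 1055)*1297 = -1691*1297 = -2193227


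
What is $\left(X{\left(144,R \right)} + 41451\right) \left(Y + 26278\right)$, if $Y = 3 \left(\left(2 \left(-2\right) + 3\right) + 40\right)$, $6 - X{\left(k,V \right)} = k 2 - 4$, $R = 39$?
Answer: $1086761335$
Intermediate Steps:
$X{\left(k,V \right)} = 10 - 2 k$ ($X{\left(k,V \right)} = 6 - \left(k 2 - 4\right) = 6 - \left(2 k - 4\right) = 6 - \left(-4 + 2 k\right) = 10 - 2 k$)
$Y = 117$ ($Y = 3 \left(\left(-4 + 3\right) + 40\right) = 3 \left(-1 + 40\right) = 3 \cdot 39 = 117$)
$\left(X{\left(144,R \right)} + 41451\right) \left(Y + 26278\right) = \left(\left(10 - 288\right) + 41451\right) \left(117 + 26278\right) = \left(\left(10 - 288\right) + 41451\right) 26395 = \left(-278 + 41451\right) 26395 = 41173 \cdot 26395 = 1086761335$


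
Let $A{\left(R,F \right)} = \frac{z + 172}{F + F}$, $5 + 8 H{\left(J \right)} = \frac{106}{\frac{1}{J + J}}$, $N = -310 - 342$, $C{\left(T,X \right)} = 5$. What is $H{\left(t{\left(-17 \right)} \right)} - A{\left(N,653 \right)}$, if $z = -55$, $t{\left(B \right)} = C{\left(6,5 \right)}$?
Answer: $\frac{688447}{5224} \approx 131.79$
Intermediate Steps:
$t{\left(B \right)} = 5$
$N = -652$ ($N = -310 - 342 = -652$)
$H{\left(J \right)} = - \frac{5}{8} + \frac{53 J}{2}$ ($H{\left(J \right)} = - \frac{5}{8} + \frac{106 \frac{1}{\frac{1}{J + J}}}{8} = - \frac{5}{8} + \frac{106 \frac{1}{\frac{1}{2 J}}}{8} = - \frac{5}{8} + \frac{106 \frac{1}{\frac{1}{2} \frac{1}{J}}}{8} = - \frac{5}{8} + \frac{106 \cdot 2 J}{8} = - \frac{5}{8} + \frac{212 J}{8} = - \frac{5}{8} + \frac{53 J}{2}$)
$A{\left(R,F \right)} = \frac{117}{2 F}$ ($A{\left(R,F \right)} = \frac{-55 + 172}{F + F} = \frac{117}{2 F}$)
$H{\left(t{\left(-17 \right)} \right)} - A{\left(N,653 \right)} = \left(- \frac{5}{8} + \frac{53}{2} \cdot 5\right) - \frac{117}{2 \cdot 653} = \left(- \frac{5}{8} + \frac{265}{2}\right) - \frac{117}{2} \cdot \frac{1}{653} = \frac{1055}{8} - \frac{117}{1306} = \frac{688447}{5224}$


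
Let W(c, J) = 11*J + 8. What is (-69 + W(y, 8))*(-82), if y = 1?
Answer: -2214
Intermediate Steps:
W(c, J) = 8 + 11*J
(-69 + W(y, 8))*(-82) = (-69 + (8 + 11*8))*(-82) = (-69 + (8 + 88))*(-82) = (-69 + 96)*(-82) = 27*(-82) = -2214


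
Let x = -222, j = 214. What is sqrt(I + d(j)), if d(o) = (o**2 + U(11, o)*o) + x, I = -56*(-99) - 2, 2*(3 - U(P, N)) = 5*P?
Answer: 3*sqrt(5097) ≈ 214.18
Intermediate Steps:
U(P, N) = 3 - 5*P/2
I = 5542 (I = 5544 - 2 = 5542)
d(o) = -222 + o**2 - 49*o/2 (d(o) = (o**2 + (3 - 5/2*11)*o) - 222 = (o**2 + (3 - 55/2)*o) - 222 = (o**2 - 49*o/2) - 222 = -222 + o**2 - 49*o/2)
sqrt(I + d(j)) = sqrt(5542 + (-222 + 214**2 - 49/2*214)) = sqrt(5542 + (-222 + 45796 - 5243)) = sqrt(5542 + 40331) = sqrt(45873) = 3*sqrt(5097)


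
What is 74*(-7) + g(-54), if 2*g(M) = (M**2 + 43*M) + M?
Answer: -248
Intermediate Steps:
g(M) = M**2/2 + 22*M (g(M) = ((M**2 + 43*M) + M)/2 = (M**2 + 44*M)/2 = M**2/2 + 22*M)
74*(-7) + g(-54) = 74*(-7) + (1/2)*(-54)*(44 - 54) = -518 + (1/2)*(-54)*(-10) = -518 + 270 = -248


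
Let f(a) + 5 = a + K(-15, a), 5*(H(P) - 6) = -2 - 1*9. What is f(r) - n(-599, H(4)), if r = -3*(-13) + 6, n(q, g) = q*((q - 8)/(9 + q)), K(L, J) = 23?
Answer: 400763/590 ≈ 679.26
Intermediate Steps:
H(P) = 19/5 (H(P) = 6 + (-2 - 1*9)/5 = 6 + (-2 - 9)/5 = 6 + (1/5)*(-11) = 6 - 11/5 = 19/5)
n(q, g) = q*(-8 + q)/(9 + q) (n(q, g) = q*((-8 + q)/(9 + q)) = q*(-8 + q)/(9 + q))
r = 45 (r = 39 + 6 = 45)
f(a) = 18 + a (f(a) = -5 + (a + 23) = -5 + (23 + a) = 18 + a)
f(r) - n(-599, H(4)) = (18 + 45) - (-599)*(-8 - 599)/(9 - 599) = 63 - (-599)*(-607)/(-590) = 63 - (-599)*(-1)*(-607)/590 = 63 - 1*(-363593/590) = 63 + 363593/590 = 400763/590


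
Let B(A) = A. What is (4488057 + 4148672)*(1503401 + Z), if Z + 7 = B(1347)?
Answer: 12996040232189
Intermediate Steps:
Z = 1340 (Z = -7 + 1347 = 1340)
(4488057 + 4148672)*(1503401 + Z) = (4488057 + 4148672)*(1503401 + 1340) = 8636729*1504741 = 12996040232189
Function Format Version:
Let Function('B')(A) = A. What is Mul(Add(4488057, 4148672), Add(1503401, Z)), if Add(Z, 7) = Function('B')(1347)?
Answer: 12996040232189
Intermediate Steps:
Z = 1340 (Z = Add(-7, 1347) = 1340)
Mul(Add(4488057, 4148672), Add(1503401, Z)) = Mul(Add(4488057, 4148672), Add(1503401, 1340)) = Mul(8636729, 1504741) = 12996040232189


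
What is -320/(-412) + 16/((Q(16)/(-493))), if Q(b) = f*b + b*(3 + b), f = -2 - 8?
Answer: -50059/927 ≈ -54.001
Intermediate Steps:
f = -10
Q(b) = -10*b + b*(3 + b)
-320/(-412) + 16/((Q(16)/(-493))) = -320/(-412) + 16/(((16*(-7 + 16))/(-493))) = -320*(-1/412) + 16/(((16*9)*(-1/493))) = 80/103 + 16/((144*(-1/493))) = 80/103 + 16/(-144/493) = 80/103 + 16*(-493/144) = 80/103 - 493/9 = -50059/927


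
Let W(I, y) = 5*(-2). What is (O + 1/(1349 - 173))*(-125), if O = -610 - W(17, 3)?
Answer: 88199875/1176 ≈ 75000.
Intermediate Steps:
W(I, y) = -10
O = -600 (O = -610 - 1*(-10) = -610 + 10 = -600)
(O + 1/(1349 - 173))*(-125) = (-600 + 1/(1349 - 173))*(-125) = (-600 + 1/1176)*(-125) = -705599/1176*(-125) = 88199875/1176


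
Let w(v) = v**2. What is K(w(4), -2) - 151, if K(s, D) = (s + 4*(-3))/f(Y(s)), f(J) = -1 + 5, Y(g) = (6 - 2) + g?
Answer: -150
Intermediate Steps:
Y(g) = 4 + g
f(J) = 4
K(s, D) = -3 + s/4 (K(s, D) = (s + 4*(-3))/4 = (s - 12)*(1/4) = (-12 + s)*(1/4) = -3 + s/4)
K(w(4), -2) - 151 = (-3 + (1/4)*4**2) - 151 = (-3 + (1/4)*16) - 151 = (-3 + 4) - 151 = 1 - 151 = -150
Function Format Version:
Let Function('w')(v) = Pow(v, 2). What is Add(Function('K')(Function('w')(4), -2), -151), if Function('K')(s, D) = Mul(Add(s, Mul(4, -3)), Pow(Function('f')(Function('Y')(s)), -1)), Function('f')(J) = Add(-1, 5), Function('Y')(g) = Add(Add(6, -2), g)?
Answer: -150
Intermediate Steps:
Function('Y')(g) = Add(4, g)
Function('f')(J) = 4
Function('K')(s, D) = Add(-3, Mul(Rational(1, 4), s)) (Function('K')(s, D) = Mul(Add(s, Mul(4, -3)), Pow(4, -1)) = Mul(Add(s, -12), Rational(1, 4)) = Mul(Add(-12, s), Rational(1, 4)) = Add(-3, Mul(Rational(1, 4), s)))
Add(Function('K')(Function('w')(4), -2), -151) = Add(Add(-3, Mul(Rational(1, 4), Pow(4, 2))), -151) = Add(Add(-3, Mul(Rational(1, 4), 16)), -151) = Add(Add(-3, 4), -151) = Add(1, -151) = -150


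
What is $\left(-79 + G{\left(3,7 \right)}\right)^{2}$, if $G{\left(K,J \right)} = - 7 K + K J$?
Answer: $6241$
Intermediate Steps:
$G{\left(K,J \right)} = - 7 K + J K$
$\left(-79 + G{\left(3,7 \right)}\right)^{2} = \left(-79 + 3 \left(-7 + 7\right)\right)^{2} = \left(-79 + 3 \cdot 0\right)^{2} = \left(-79 + 0\right)^{2} = \left(-79\right)^{2} = 6241$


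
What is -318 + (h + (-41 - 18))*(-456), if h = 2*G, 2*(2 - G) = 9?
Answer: 28866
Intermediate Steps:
G = -5/2 (G = 2 - 1/2*9 = 2 - 9/2 = -5/2 ≈ -2.5000)
h = -5 (h = 2*(-5/2) = -5)
-318 + (h + (-41 - 18))*(-456) = -318 + (-5 + (-41 - 18))*(-456) = -318 + (-5 - 59)*(-456) = -318 - 64*(-456) = -318 + 29184 = 28866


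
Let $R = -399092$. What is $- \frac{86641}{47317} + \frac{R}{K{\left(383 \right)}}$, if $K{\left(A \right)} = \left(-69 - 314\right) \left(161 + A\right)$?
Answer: $\frac{12235449}{144979288} \approx 0.084394$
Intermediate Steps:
$K{\left(A \right)} = -61663 - 383 A$ ($K{\left(A \right)} = - 383 \left(161 + A\right) = -61663 - 383 A$)
$- \frac{86641}{47317} + \frac{R}{K{\left(383 \right)}} = - \frac{86641}{47317} - \frac{399092}{-61663 - 146689} = \left(-86641\right) \frac{1}{47317} - \frac{399092}{-61663 - 146689} = - \frac{86641}{47317} - \frac{399092}{-208352} = - \frac{86641}{47317} - - \frac{5869}{3064} = - \frac{86641}{47317} + \frac{5869}{3064} = \frac{12235449}{144979288}$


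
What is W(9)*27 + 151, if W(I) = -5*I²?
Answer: -10784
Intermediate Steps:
W(9)*27 + 151 = -5*9²*27 + 151 = -5*81*27 + 151 = -405*27 + 151 = -10935 + 151 = -10784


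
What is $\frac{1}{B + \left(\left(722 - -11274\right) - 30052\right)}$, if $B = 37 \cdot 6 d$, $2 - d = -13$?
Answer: $- \frac{1}{14726} \approx -6.7907 \cdot 10^{-5}$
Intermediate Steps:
$d = 15$ ($d = 2 - -13 = 2 + 13 = 15$)
$B = 3330$ ($B = 37 \cdot 6 \cdot 15 = 222 \cdot 15 = 3330$)
$\frac{1}{B + \left(\left(722 - -11274\right) - 30052\right)} = \frac{1}{3330 + \left(\left(722 - -11274\right) - 30052\right)} = \frac{1}{3330 + \left(\left(722 + 11274\right) - 30052\right)} = \frac{1}{3330 + \left(11996 - 30052\right)} = \frac{1}{3330 - 18056} = \frac{1}{-14726} = - \frac{1}{14726}$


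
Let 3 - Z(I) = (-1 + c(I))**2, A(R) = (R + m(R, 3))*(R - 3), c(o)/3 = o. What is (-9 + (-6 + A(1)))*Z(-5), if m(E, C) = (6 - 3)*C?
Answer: 8855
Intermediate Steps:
m(E, C) = 3*C
c(o) = 3*o
A(R) = (-3 + R)*(9 + R) (A(R) = (R + 3*3)*(R - 3) = (R + 9)*(-3 + R) = (9 + R)*(-3 + R) = (-3 + R)*(9 + R))
Z(I) = 3 - (-1 + 3*I)**2
(-9 + (-6 + A(1)))*Z(-5) = (-9 + (-6 + (-27 + 1**2 + 6*1)))*(3 - (-1 + 3*(-5))**2) = (-9 + (-6 + (-27 + 1 + 6)))*(3 - (-1 - 15)**2) = (-9 + (-6 - 20))*(3 - 1*(-16)**2) = (-9 - 26)*(3 - 1*256) = -35*(3 - 256) = -35*(-253) = 8855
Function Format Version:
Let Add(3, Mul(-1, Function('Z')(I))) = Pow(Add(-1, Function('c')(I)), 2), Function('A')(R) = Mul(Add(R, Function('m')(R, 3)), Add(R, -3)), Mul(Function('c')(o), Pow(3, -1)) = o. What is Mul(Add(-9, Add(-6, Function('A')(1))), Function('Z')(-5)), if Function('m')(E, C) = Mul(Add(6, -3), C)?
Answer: 8855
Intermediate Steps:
Function('m')(E, C) = Mul(3, C)
Function('c')(o) = Mul(3, o)
Function('A')(R) = Mul(Add(-3, R), Add(9, R)) (Function('A')(R) = Mul(Add(R, Mul(3, 3)), Add(R, -3)) = Mul(Add(R, 9), Add(-3, R)) = Mul(Add(9, R), Add(-3, R)) = Mul(Add(-3, R), Add(9, R)))
Function('Z')(I) = Add(3, Mul(-1, Pow(Add(-1, Mul(3, I)), 2)))
Mul(Add(-9, Add(-6, Function('A')(1))), Function('Z')(-5)) = Mul(Add(-9, Add(-6, Add(-27, Pow(1, 2), Mul(6, 1)))), Add(3, Mul(-1, Pow(Add(-1, Mul(3, -5)), 2)))) = Mul(Add(-9, Add(-6, Add(-27, 1, 6))), Add(3, Mul(-1, Pow(Add(-1, -15), 2)))) = Mul(Add(-9, Add(-6, -20)), Add(3, Mul(-1, Pow(-16, 2)))) = Mul(Add(-9, -26), Add(3, Mul(-1, 256))) = Mul(-35, Add(3, -256)) = Mul(-35, -253) = 8855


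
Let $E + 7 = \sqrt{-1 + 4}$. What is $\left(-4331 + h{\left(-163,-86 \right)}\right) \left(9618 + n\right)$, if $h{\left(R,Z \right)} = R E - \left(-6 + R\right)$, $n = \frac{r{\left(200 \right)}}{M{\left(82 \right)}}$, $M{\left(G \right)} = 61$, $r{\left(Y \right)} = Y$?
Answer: $- \frac{1773018858}{61} - \frac{95664374 \sqrt{3}}{61} \approx -3.1782 \cdot 10^{7}$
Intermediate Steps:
$E = -7 + \sqrt{3}$ ($E = -7 + \sqrt{-1 + 4} = -7 + \sqrt{3} \approx -5.268$)
$n = \frac{200}{61} \approx 3.2787$
$h{\left(R,Z \right)} = 6 - R + R \left(-7 + \sqrt{3}\right)$ ($h{\left(R,Z \right)} = R \left(-7 + \sqrt{3}\right) - \left(-6 + R\right) = 6 - R + R \left(-7 + \sqrt{3}\right)$)
$\left(-4331 + h{\left(-163,-86 \right)}\right) \left(9618 + n\right) = \left(-4331 - \left(-169 - 163 \left(7 - \sqrt{3}\right)\right)\right) \left(9618 + \frac{200}{61}\right) = \left(-4331 + \left(6 + 163 + \left(1141 - 163 \sqrt{3}\right)\right)\right) \frac{586898}{61} = \left(-4331 + \left(1310 - 163 \sqrt{3}\right)\right) \frac{586898}{61} = \left(-3021 - 163 \sqrt{3}\right) \frac{586898}{61} = - \frac{1773018858}{61} - \frac{95664374 \sqrt{3}}{61}$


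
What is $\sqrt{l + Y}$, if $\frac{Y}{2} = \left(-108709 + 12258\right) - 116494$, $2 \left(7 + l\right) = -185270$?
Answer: $2 i \sqrt{129633} \approx 720.09 i$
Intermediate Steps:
$l = -92642$ ($l = -7 + \frac{1}{2} \left(-185270\right) = -7 - 92635 = -92642$)
$Y = -425890$ ($Y = 2 \left(\left(-108709 + 12258\right) - 116494\right) = 2 \left(-96451 - 116494\right) = 2 \left(-212945\right) = -425890$)
$\sqrt{l + Y} = \sqrt{-92642 - 425890} = \sqrt{-518532} = 2 i \sqrt{129633}$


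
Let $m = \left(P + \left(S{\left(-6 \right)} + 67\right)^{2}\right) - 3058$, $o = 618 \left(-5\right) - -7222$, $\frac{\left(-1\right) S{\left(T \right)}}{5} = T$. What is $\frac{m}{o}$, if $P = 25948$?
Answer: $\frac{32299}{4132} \approx 7.8168$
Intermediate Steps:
$S{\left(T \right)} = - 5 T$
$o = 4132$ ($o = -3090 + 7222 = 4132$)
$m = 32299$ ($m = \left(25948 + \left(\left(-5\right) \left(-6\right) + 67\right)^{2}\right) - 3058 = \left(25948 + \left(30 + 67\right)^{2}\right) - 3058 = \left(25948 + 97^{2}\right) - 3058 = \left(25948 + 9409\right) - 3058 = 35357 - 3058 = 32299$)
$\frac{m}{o} = \frac{32299}{4132}$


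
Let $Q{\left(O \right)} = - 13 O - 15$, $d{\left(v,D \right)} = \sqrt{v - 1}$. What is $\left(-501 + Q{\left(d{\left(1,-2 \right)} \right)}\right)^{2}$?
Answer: $266256$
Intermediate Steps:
$d{\left(v,D \right)} = \sqrt{-1 + v}$
$Q{\left(O \right)} = -15 - 13 O$
$\left(-501 + Q{\left(d{\left(1,-2 \right)} \right)}\right)^{2} = \left(-501 - \left(15 + 13 \sqrt{-1 + 1}\right)\right)^{2} = \left(-501 - \left(15 + 13 \sqrt{0}\right)\right)^{2} = \left(-501 - 15\right)^{2} = \left(-516\right)^{2} = 266256$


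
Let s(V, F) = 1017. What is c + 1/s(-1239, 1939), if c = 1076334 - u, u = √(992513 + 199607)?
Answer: 1094631679/1017 - 2*√298030 ≈ 1.0752e+6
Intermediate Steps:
u = 2*√298030 (u = √1192120 = 2*√298030 ≈ 1091.8)
c = 1076334 - 2*√298030 ≈ 1.0752e+6
c + 1/s(-1239, 1939) = (1076334 - 2*√298030) + 1/1017 = 1094631679/1017 - 2*√298030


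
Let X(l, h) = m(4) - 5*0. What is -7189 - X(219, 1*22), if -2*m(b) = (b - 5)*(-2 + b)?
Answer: -7190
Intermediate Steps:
m(b) = -(-5 + b)*(-2 + b)/2 (m(b) = -(b - 5)*(-2 + b)/2 = -(-5 + b)*(-2 + b)/2)
X(l, h) = 1 (X(l, h) = (-5 - ½*4² + (7/2)*4) - 5*0 = (-5 - ½*16 + 14) + 0 = (-5 - 8 + 14) + 0 = 1 + 0 = 1)
-7189 - X(219, 1*22) = -7189 - 1*1 = -7189 - 1 = -7190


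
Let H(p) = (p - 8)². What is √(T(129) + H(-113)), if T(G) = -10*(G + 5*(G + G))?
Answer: √451 ≈ 21.237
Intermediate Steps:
H(p) = (-8 + p)²
T(G) = -110*G (T(G) = -10*(G + 5*(2*G)) = -10*(G + 10*G) = -110*G)
√(T(129) + H(-113)) = √(-110*129 + (-8 - 113)²) = √(-14190 + (-121)²) = √(-14190 + 14641) = √451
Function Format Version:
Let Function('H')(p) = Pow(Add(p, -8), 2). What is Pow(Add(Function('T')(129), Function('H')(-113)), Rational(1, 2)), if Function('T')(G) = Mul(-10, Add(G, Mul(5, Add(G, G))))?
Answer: Pow(451, Rational(1, 2)) ≈ 21.237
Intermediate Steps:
Function('H')(p) = Pow(Add(-8, p), 2)
Function('T')(G) = Mul(-110, G) (Function('T')(G) = Mul(-10, Add(G, Mul(5, Mul(2, G)))) = Mul(-10, Add(G, Mul(10, G))) = Mul(-10, Mul(11, G)) = Mul(-110, G))
Pow(Add(Function('T')(129), Function('H')(-113)), Rational(1, 2)) = Pow(Add(Mul(-110, 129), Pow(Add(-8, -113), 2)), Rational(1, 2)) = Pow(Add(-14190, Pow(-121, 2)), Rational(1, 2)) = Pow(Add(-14190, 14641), Rational(1, 2)) = Pow(451, Rational(1, 2))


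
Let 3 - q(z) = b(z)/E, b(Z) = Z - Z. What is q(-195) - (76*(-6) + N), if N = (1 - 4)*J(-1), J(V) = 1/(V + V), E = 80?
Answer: 915/2 ≈ 457.50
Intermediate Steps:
J(V) = 1/(2*V)
N = 3/2 (N = (1 - 4)*((1/2)/(-1)) = -3*(-1)/2 = -3*(-1/2) = 3/2 ≈ 1.5000)
b(Z) = 0
q(z) = 3 (q(z) = 3 - 0/80 = 3 - 1*0 = 3 + 0 = 3)
q(-195) - (76*(-6) + N) = 3 - (76*(-6) + 3/2) = 3 - (-456 + 3/2) = 3 - 1*(-909/2) = 3 + 909/2 = 915/2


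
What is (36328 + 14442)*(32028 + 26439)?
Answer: 2968369590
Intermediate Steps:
(36328 + 14442)*(32028 + 26439) = 50770*58467 = 2968369590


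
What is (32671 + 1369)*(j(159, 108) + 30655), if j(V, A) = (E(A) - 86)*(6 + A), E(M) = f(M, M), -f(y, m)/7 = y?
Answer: -2223935320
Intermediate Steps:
f(y, m) = -7*y
E(M) = -7*M
j(V, A) = (-86 - 7*A)*(6 + A) (j(V, A) = (-7*A - 86)*(6 + A) = (-86 - 7*A)*(6 + A))
(32671 + 1369)*(j(159, 108) + 30655) = (32671 + 1369)*((-516 - 128*108 - 7*108²) + 30655) = 34040*((-516 - 13824 - 7*11664) + 30655) = 34040*((-516 - 13824 - 81648) + 30655) = 34040*(-95988 + 30655) = 34040*(-65333) = -2223935320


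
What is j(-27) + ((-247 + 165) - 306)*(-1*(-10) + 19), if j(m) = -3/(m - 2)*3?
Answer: -326299/29 ≈ -11252.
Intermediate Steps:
j(m) = -9/(-2 + m) (j(m) = -3/(-2 + m)*3 = -9/(-2 + m))
j(-27) + ((-247 + 165) - 306)*(-1*(-10) + 19) = -9/(-2 - 27) + ((-247 + 165) - 306)*(-1*(-10) + 19) = -9/(-29) + (-82 - 306)*(10 + 19) = -9*(-1/29) - 388*29 = 9/29 - 11252 = -326299/29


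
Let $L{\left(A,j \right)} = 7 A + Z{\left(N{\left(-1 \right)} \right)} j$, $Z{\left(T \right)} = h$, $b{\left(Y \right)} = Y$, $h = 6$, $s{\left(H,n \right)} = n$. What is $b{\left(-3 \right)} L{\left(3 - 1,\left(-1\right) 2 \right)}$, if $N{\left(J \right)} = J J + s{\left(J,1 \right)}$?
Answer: $-6$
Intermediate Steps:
$N{\left(J \right)} = 1 + J^{2}$ ($N{\left(J \right)} = J J + 1 = J^{2} + 1 = 1 + J^{2}$)
$Z{\left(T \right)} = 6$
$L{\left(A,j \right)} = 6 j + 7 A$ ($L{\left(A,j \right)} = 7 A + 6 j = 6 j + 7 A$)
$b{\left(-3 \right)} L{\left(3 - 1,\left(-1\right) 2 \right)} = - 3 \left(6 \left(\left(-1\right) 2\right) + 7 \left(3 - 1\right)\right) = - 3 \left(6 \left(-2\right) + 7 \cdot 2\right) = - 3 \left(-12 + 14\right) = \left(-3\right) 2 = -6$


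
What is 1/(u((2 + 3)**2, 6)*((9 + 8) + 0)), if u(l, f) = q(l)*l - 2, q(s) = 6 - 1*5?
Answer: 1/391 ≈ 0.0025575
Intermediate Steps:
q(s) = 1 (q(s) = 6 - 5 = 1)
u(l, f) = -2 + l (u(l, f) = 1*l - 2 = l - 2 = -2 + l)
1/(u((2 + 3)**2, 6)*((9 + 8) + 0)) = 1/((-2 + (2 + 3)**2)*((9 + 8) + 0)) = 1/((-2 + 5**2)*(17 + 0)) = 1/((-2 + 25)*17) = 1/(23*17) = 1/391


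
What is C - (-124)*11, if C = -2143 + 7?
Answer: -772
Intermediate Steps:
C = -2136
C - (-124)*11 = -2136 - (-124)*11 = -2136 - 1*(-1364) = -2136 + 1364 = -772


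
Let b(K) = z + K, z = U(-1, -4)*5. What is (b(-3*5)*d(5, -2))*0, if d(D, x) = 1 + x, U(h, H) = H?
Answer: 0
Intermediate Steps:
z = -20 (z = -4*5 = -20)
b(K) = -20 + K
(b(-3*5)*d(5, -2))*0 = ((-20 - 3*5)*(1 - 2))*0 = ((-20 - 15)*(-1))*0 = -35*(-1)*0 = 35*0 = 0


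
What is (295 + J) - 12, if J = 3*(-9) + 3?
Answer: 259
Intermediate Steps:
J = -24 (J = -27 + 3 = -24)
(295 + J) - 12 = (295 - 24) - 12 = 271 - 12 = 259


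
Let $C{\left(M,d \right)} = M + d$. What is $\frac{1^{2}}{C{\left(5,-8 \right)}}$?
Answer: $- \frac{1}{3} \approx -0.33333$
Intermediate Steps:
$\frac{1^{2}}{C{\left(5,-8 \right)}} = \frac{1^{2}}{5 - 8} = 1 \frac{1}{-3} = 1 \left(- \frac{1}{3}\right) = - \frac{1}{3}$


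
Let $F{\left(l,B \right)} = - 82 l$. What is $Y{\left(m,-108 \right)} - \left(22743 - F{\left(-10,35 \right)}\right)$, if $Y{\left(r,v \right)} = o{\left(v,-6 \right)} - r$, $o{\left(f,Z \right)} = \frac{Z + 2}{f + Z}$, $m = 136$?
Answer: $- \frac{1257361}{57} \approx -22059.0$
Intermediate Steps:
$o{\left(f,Z \right)} = \frac{2 + Z}{Z + f}$
$Y{\left(r,v \right)} = - r - \frac{4}{-6 + v}$ ($Y{\left(r,v \right)} = \frac{2 - 6}{-6 + v} - r = \frac{1}{-6 + v} \left(-4\right) - r = - \frac{4}{-6 + v} - r = - r - \frac{4}{-6 + v}$)
$Y{\left(m,-108 \right)} - \left(22743 - F{\left(-10,35 \right)}\right) = \frac{-4 - 136 \left(-6 - 108\right)}{-6 - 108} - \left(22743 - \left(-82\right) \left(-10\right)\right) = \frac{-4 - 136 \left(-114\right)}{-114} - \left(22743 - 820\right) = - \frac{-4 + 15504}{114} - \left(22743 - 820\right) = \left(- \frac{1}{114}\right) 15500 - 21923 = - \frac{7750}{57} - 21923 = - \frac{1257361}{57}$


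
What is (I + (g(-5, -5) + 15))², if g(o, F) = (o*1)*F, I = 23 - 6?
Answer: 3249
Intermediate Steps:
I = 17
g(o, F) = F*o (g(o, F) = o*F = F*o)
(I + (g(-5, -5) + 15))² = (17 + (-5*(-5) + 15))² = (17 + (25 + 15))² = (17 + 40)² = 57² = 3249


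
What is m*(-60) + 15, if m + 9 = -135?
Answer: 8655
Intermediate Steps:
m = -144 (m = -9 - 135 = -144)
m*(-60) + 15 = -144*(-60) + 15 = 8640 + 15 = 8655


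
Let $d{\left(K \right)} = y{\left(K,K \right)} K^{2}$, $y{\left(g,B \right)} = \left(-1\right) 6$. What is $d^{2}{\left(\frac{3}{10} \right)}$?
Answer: $\frac{729}{2500} \approx 0.2916$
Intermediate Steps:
$y{\left(g,B \right)} = -6$
$d{\left(K \right)} = - 6 K^{2}$
$d^{2}{\left(\frac{3}{10} \right)} = \left(- 6 \left(\frac{3}{10}\right)^{2}\right)^{2} = \left(\left(-6\right) \frac{9}{100}\right)^{2} = \left(- \frac{27}{50}\right)^{2} = \frac{729}{2500}$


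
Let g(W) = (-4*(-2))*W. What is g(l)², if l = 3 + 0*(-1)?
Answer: 576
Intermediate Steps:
l = 3 (l = 3 + 0 = 3)
g(W) = 8*W
g(l)² = (8*3)² = 24² = 576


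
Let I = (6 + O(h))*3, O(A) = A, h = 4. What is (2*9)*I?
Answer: 540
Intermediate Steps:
I = 30 (I = (6 + 4)*3 = 10*3 = 30)
(2*9)*I = (2*9)*30 = 18*30 = 540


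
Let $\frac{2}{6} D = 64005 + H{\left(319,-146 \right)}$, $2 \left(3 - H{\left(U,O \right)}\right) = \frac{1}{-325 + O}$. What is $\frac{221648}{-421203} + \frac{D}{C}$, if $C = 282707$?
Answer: $\frac{5720968554307}{37390189467594} \approx 0.15301$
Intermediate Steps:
$H{\left(U,O \right)} = 3 - \frac{1}{2 \left(-325 + O\right)}$
$D = \frac{60295537}{314}$ ($D = 3 \left(64005 + \frac{-1951 + 6 \left(-146\right)}{2 \left(-325 - 146\right)}\right) = 3 \left(64005 + \frac{-1951 - 876}{2 \left(-471\right)}\right) = 3 \left(64005 + \frac{1}{2} \left(- \frac{1}{471}\right) \left(-2827\right)\right) = 3 \left(64005 + \frac{2827}{942}\right) = 3 \cdot \frac{60295537}{942} = \frac{60295537}{314} \approx 1.9202 \cdot 10^{5}$)
$\frac{221648}{-421203} + \frac{D}{C} = \frac{221648}{-421203} + \frac{60295537}{314 \cdot 282707} = 221648 \left(- \frac{1}{421203}\right) + \frac{60295537}{314} \cdot \frac{1}{282707} = - \frac{221648}{421203} + \frac{60295537}{88769998} = \frac{5720968554307}{37390189467594}$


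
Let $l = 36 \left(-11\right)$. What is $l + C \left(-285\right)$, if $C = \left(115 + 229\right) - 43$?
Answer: $-86181$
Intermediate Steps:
$l = -396$
$C = 301$ ($C = 344 - 43 = 301$)
$l + C \left(-285\right) = -396 + 301 \left(-285\right) = -396 - 85785 = -86181$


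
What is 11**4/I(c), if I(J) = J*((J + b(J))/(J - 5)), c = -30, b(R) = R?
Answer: -102487/360 ≈ -284.69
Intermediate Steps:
I(J) = 2*J**2/(-5 + J) (I(J) = J*((J + J)/(J - 5)) = J*((2*J)/(-5 + J)) = J*(2*J/(-5 + J)) = 2*J**2/(-5 + J))
11**4/I(c) = 11**4/((2*(-30)**2/(-5 - 30))) = 14641/((2*900/(-35))) = 14641/((2*900*(-1/35))) = 14641/(-360/7) = 14641*(-7/360) = -102487/360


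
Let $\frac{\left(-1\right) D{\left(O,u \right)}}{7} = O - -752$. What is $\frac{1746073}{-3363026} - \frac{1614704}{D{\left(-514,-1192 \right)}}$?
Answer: $\frac{387670184049}{400200094} \approx 968.69$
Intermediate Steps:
$D{\left(O,u \right)} = -5264 - 7 O$ ($D{\left(O,u \right)} = - 7 \left(O - -752\right) = - 7 \left(O + 752\right) = - 7 \left(752 + O\right) = -5264 - 7 O$)
$\frac{1746073}{-3363026} - \frac{1614704}{D{\left(-514,-1192 \right)}} = \frac{1746073}{-3363026} - \frac{1614704}{-5264 - -3598} = 1746073 \left(- \frac{1}{3363026}\right) - \frac{1614704}{-5264 + 3598} = - \frac{1746073}{3363026} - \frac{1614704}{-1666} = - \frac{1746073}{3363026} - - \frac{115336}{119} = - \frac{1746073}{3363026} + \frac{115336}{119} = \frac{387670184049}{400200094}$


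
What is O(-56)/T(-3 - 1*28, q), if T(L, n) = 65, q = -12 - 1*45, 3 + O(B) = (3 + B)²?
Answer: 2806/65 ≈ 43.169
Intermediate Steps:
O(B) = -3 + (3 + B)²
q = -57 (q = -12 - 45 = -57)
O(-56)/T(-3 - 1*28, q) = (-3 + (3 - 56)²)/65 = (-3 + (-53)²)*(1/65) = (-3 + 2809)*(1/65) = 2806*(1/65) = 2806/65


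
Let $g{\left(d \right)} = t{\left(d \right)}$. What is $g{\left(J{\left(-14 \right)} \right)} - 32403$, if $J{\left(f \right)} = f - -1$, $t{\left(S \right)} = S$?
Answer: $-32416$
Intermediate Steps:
$J{\left(f \right)} = 1 + f$ ($J{\left(f \right)} = f + 1 = 1 + f$)
$g{\left(d \right)} = d$
$g{\left(J{\left(-14 \right)} \right)} - 32403 = \left(1 - 14\right) - 32403 = -13 - 32403 = -32416$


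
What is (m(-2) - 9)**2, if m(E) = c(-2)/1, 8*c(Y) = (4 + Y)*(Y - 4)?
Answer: 441/4 ≈ 110.25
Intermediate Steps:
c(Y) = (-4 + Y)*(4 + Y)/8 (c(Y) = ((4 + Y)*(Y - 4))/8 = ((4 + Y)*(-4 + Y))/8 = ((-4 + Y)*(4 + Y))/8 = (-4 + Y)*(4 + Y)/8)
m(E) = -3/2 (m(E) = (-2 + (1/8)*(-2)**2)/1 = (-2 + (1/8)*4)*1 = (-2 + 1/2)*1 = -3/2*1 = -3/2)
(m(-2) - 9)**2 = (-3/2 - 9)**2 = (-21/2)**2 = 441/4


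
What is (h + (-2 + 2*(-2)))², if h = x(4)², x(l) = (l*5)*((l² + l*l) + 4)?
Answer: 268732339236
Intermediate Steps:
x(l) = 5*l*(4 + 2*l²) (x(l) = (5*l)*((l² + l²) + 4) = (5*l)*(2*l² + 4) = (5*l)*(4 + 2*l²) = 5*l*(4 + 2*l²))
h = 518400 (h = (10*4*(2 + 4²))² = (10*4*(2 + 16))² = (10*4*18)² = 720² = 518400)
(h + (-2 + 2*(-2)))² = (518400 + (-2 + 2*(-2)))² = (518400 + (-2 - 4))² = (518400 - 6)² = 518394² = 268732339236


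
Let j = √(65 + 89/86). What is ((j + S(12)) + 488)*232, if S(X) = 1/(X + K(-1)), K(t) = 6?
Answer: 1019060/9 + 348*√54266/43 ≈ 1.1511e+5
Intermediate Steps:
S(X) = 1/(6 + X) (S(X) = 1/(X + 6) = 1/(6 + X))
j = 3*√54266/86 (j = √(65 + 89*(1/86)) = √(65 + 89/86) = √(5679/86) = 3*√54266/86 ≈ 8.1262)
((j + S(12)) + 488)*232 = ((3*√54266/86 + 1/(6 + 12)) + 488)*232 = ((3*√54266/86 + 1/18) + 488)*232 = ((1/18 + 3*√54266/86) + 488)*232 = (8785/18 + 3*√54266/86)*232 = 1019060/9 + 348*√54266/43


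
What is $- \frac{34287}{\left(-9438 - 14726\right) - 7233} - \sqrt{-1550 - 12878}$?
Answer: $\frac{34287}{31397} - 2 i \sqrt{3607} \approx 1.092 - 120.12 i$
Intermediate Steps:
$- \frac{34287}{\left(-9438 - 14726\right) - 7233} - \sqrt{-1550 - 12878} = - \frac{34287}{-24164 - 7233} - \sqrt{-14428} = - \frac{34287}{-31397} - 2 i \sqrt{3607} = \left(-34287\right) \left(- \frac{1}{31397}\right) - 2 i \sqrt{3607} = \frac{34287}{31397} - 2 i \sqrt{3607}$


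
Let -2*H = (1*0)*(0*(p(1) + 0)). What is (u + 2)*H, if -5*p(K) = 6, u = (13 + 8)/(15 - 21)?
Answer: 0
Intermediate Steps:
u = -7/2 (u = 21/(-6) = 21*(-⅙) = -7/2 ≈ -3.5000)
p(K) = -6/5 (p(K) = -⅕*6 = -6/5)
H = 0 (H = -1*0*0*(-6/5 + 0)/2 = -0*0*(-6/5) = -0*0 = -½*0 = 0)
(u + 2)*H = (-7/2 + 2)*0 = -3/2*0 = 0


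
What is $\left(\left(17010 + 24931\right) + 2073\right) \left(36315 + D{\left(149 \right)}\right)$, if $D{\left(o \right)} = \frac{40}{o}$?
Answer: $\frac{238158653650}{149} \approx 1.5984 \cdot 10^{9}$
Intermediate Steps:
$\left(\left(17010 + 24931\right) + 2073\right) \left(36315 + D{\left(149 \right)}\right) = \left(\left(17010 + 24931\right) + 2073\right) \left(36315 + \frac{40}{149}\right) = \left(41941 + 2073\right) \left(36315 + 40 \cdot \frac{1}{149}\right) = 44014 \left(36315 + \frac{40}{149}\right) = 44014 \cdot \frac{5410975}{149} = \frac{238158653650}{149}$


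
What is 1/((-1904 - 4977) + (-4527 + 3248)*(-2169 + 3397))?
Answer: -1/1577493 ≈ -6.3392e-7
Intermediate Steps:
1/((-1904 - 4977) + (-4527 + 3248)*(-2169 + 3397)) = 1/(-6881 - 1279*1228) = 1/(-6881 - 1570612) = 1/(-1577493) = -1/1577493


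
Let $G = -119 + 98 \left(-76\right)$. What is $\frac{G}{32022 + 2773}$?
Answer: $- \frac{7567}{34795} \approx -0.21747$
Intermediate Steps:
$G = -7567$ ($G = -119 - 7448 = -7567$)
$\frac{G}{32022 + 2773} = - \frac{7567}{32022 + 2773} = - \frac{7567}{34795}$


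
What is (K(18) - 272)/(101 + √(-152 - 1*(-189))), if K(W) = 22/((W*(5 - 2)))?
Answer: -740633/274428 + 7333*√37/274428 ≈ -2.5363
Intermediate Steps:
K(W) = 22/(3*W) (K(W) = 22/((W*3)) = 22/((3*W)) = 22*(1/(3*W)) = 22/(3*W))
(K(18) - 272)/(101 + √(-152 - 1*(-189))) = ((22/3)/18 - 272)/(101 + √(-152 - 1*(-189))) = ((22/3)*(1/18) - 272)/(101 + √(-152 + 189)) = (11/27 - 272)/(101 + √37) = -7333/(27*(101 + √37))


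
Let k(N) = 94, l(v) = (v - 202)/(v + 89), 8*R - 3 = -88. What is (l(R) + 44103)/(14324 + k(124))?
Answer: 1536160/502227 ≈ 3.0587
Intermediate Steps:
R = -85/8 (R = 3/8 + (1/8)*(-88) = 3/8 - 11 = -85/8 ≈ -10.625)
l(v) = (-202 + v)/(89 + v)
(l(R) + 44103)/(14324 + k(124)) = ((-202 - 85/8)/(89 - 85/8) + 44103)/(14324 + 94) = (-1701/8/(627/8) + 44103)/14418 = ((8/627)*(-1701/8) + 44103)*(1/14418) = (-567/209 + 44103)*(1/14418) = (9216960/209)*(1/14418) = 1536160/502227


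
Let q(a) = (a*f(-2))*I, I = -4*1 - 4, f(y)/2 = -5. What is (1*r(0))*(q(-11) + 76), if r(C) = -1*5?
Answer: 4020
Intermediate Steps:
r(C) = -5
f(y) = -10 (f(y) = 2*(-5) = -10)
I = -8 (I = -4 - 4 = -8)
q(a) = 80*a (q(a) = (a*(-10))*(-8) = -10*a*(-8) = 80*a)
(1*r(0))*(q(-11) + 76) = (1*(-5))*(80*(-11) + 76) = -5*(-880 + 76) = -5*(-804) = 4020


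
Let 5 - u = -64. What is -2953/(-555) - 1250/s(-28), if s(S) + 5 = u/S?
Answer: 20042177/115995 ≈ 172.78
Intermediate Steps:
u = 69 (u = 5 - 1*(-64) = 5 + 64 = 69)
s(S) = -5 + 69/S
-2953/(-555) - 1250/s(-28) = -2953/(-555) - 1250/(-5 + 69/(-28)) = -2953*(-1/555) - 1250/(-5 + 69*(-1/28)) = 2953/555 - 1250/(-5 - 69/28) = 2953/555 - 1250/(-209/28) = 2953/555 - 1250*(-28/209) = 2953/555 + 35000/209 = 20042177/115995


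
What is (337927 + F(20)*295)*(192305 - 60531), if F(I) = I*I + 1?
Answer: 60118197828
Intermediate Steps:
F(I) = 1 + I² (F(I) = I² + 1 = 1 + I²)
(337927 + F(20)*295)*(192305 - 60531) = (337927 + (1 + 20²)*295)*(192305 - 60531) = (337927 + (1 + 400)*295)*131774 = (337927 + 401*295)*131774 = (337927 + 118295)*131774 = 456222*131774 = 60118197828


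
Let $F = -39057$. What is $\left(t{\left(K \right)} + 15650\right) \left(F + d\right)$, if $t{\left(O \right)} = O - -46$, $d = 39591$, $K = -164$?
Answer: $8294088$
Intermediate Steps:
$t{\left(O \right)} = 46 + O$ ($t{\left(O \right)} = O + 46 = 46 + O$)
$\left(t{\left(K \right)} + 15650\right) \left(F + d\right) = \left(\left(46 - 164\right) + 15650\right) \left(-39057 + 39591\right) = \left(-118 + 15650\right) 534 = 15532 \cdot 534 = 8294088$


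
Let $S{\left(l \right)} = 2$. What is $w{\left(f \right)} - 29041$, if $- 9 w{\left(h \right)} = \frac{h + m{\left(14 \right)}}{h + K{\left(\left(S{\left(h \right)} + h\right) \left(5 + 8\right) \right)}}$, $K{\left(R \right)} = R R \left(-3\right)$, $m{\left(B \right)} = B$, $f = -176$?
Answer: $- \frac{222891243223}{7675054} \approx -29041.0$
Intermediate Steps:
$K{\left(R \right)} = - 3 R^{2}$ ($K{\left(R \right)} = R^{2} \left(-3\right) = - 3 R^{2}$)
$w{\left(h \right)} = - \frac{14 + h}{9 \left(h - 3 \left(26 + 13 h\right)^{2}\right)}$ ($w{\left(h \right)} = - \frac{\left(h + 14\right) \frac{1}{h - 3 \left(\left(2 + h\right) \left(5 + 8\right)\right)^{2}}}{9} = - \frac{\left(14 + h\right) \frac{1}{h - 3 \left(\left(2 + h\right) 13\right)^{2}}}{9} = - \frac{\left(14 + h\right) \frac{1}{h - 3 \left(26 + 13 h\right)^{2}}}{9} = - \frac{\frac{1}{h - 3 \left(26 + 13 h\right)^{2}} \left(14 + h\right)}{9} = - \frac{14 + h}{9 \left(h - 3 \left(26 + 13 h\right)^{2}\right)}$)
$w{\left(f \right)} - 29041 = \frac{14 - 176}{9 \left(2028 + 507 \left(-176\right)^{2} + 2027 \left(-176\right)\right)} - 29041 = \frac{1}{9} \frac{1}{2028 + 507 \cdot 30976 - 356752} \left(-162\right) - 29041 = \frac{1}{9} \frac{1}{2028 + 15704832 - 356752} \left(-162\right) - 29041 = \frac{1}{9} \cdot \frac{1}{15350108} \left(-162\right) - 29041 = - \frac{9}{7675054} - 29041 = - \frac{222891243223}{7675054}$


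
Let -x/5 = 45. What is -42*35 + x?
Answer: -1695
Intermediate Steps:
x = -225 (x = -5*45 = -225)
-42*35 + x = -42*35 - 225 = -1470 - 225 = -1695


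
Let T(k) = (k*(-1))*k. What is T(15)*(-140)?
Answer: 31500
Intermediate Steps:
T(k) = -k**2 (T(k) = (-k)*k = -k**2)
T(15)*(-140) = -1*15**2*(-140) = -1*225*(-140) = -225*(-140) = 31500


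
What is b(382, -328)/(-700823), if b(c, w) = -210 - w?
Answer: -118/700823 ≈ -0.00016837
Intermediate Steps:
b(382, -328)/(-700823) = (-210 - 1*(-328))/(-700823) = (-210 + 328)*(-1/700823) = 118*(-1/700823) = -118/700823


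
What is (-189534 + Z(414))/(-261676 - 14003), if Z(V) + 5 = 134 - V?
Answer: 21091/30631 ≈ 0.68855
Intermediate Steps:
Z(V) = 129 - V (Z(V) = -5 + (134 - V) = 129 - V)
(-189534 + Z(414))/(-261676 - 14003) = (-189534 + (129 - 1*414))/(-261676 - 14003) = (-189534 + (129 - 414))/(-275679) = (-189534 - 285)*(-1/275679) = -189819*(-1/275679) = 21091/30631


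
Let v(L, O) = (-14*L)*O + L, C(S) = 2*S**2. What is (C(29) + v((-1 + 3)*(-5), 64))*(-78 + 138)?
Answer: 637920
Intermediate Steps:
v(L, O) = L - 14*L*O (v(L, O) = -14*L*O + L = L - 14*L*O)
(C(29) + v((-1 + 3)*(-5), 64))*(-78 + 138) = (2*29**2 + ((-1 + 3)*(-5))*(1 - 14*64))*(-78 + 138) = (2*841 + (2*(-5))*(1 - 896))*60 = (1682 - 10*(-895))*60 = (1682 + 8950)*60 = 10632*60 = 637920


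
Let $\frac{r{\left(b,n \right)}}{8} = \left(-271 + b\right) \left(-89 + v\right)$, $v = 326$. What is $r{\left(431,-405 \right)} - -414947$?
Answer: $718307$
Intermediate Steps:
$r{\left(b,n \right)} = -513816 + 1896 b$ ($r{\left(b,n \right)} = 8 \left(-271 + b\right) \left(-89 + 326\right) = 8 \left(-271 + b\right) 237 = 8 \left(-64227 + 237 b\right) = -513816 + 1896 b$)
$r{\left(431,-405 \right)} - -414947 = \left(-513816 + 1896 \cdot 431\right) - -414947 = \left(-513816 + 817176\right) + 414947 = 303360 + 414947 = 718307$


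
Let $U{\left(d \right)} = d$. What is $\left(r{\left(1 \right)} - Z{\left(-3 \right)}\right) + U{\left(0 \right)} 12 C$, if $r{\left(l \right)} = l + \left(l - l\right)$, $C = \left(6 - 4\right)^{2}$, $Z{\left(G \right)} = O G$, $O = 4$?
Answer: $13$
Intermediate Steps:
$Z{\left(G \right)} = 4 G$
$C = 4$ ($C = 2^{2} = 4$)
$r{\left(l \right)} = l$ ($r{\left(l \right)} = l + 0 = l$)
$\left(r{\left(1 \right)} - Z{\left(-3 \right)}\right) + U{\left(0 \right)} 12 C = \left(1 - 4 \left(-3\right)\right) + 0 \cdot 12 \cdot 4 = \left(1 - -12\right) + 0 \cdot 48 = \left(1 + 12\right) + 0 = 13 + 0 = 13$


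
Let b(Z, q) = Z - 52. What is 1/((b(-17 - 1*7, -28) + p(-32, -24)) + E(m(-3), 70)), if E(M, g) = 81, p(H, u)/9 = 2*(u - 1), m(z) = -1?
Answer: -1/445 ≈ -0.0022472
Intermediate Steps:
p(H, u) = -18 + 18*u (p(H, u) = 9*(2*(u - 1)) = 9*(2*(-1 + u)) = 9*(-2 + 2*u) = -18 + 18*u)
b(Z, q) = -52 + Z
1/((b(-17 - 1*7, -28) + p(-32, -24)) + E(m(-3), 70)) = 1/(((-52 + (-17 - 1*7)) + (-18 + 18*(-24))) + 81) = 1/(((-52 + (-17 - 7)) + (-18 - 432)) + 81) = 1/(((-52 - 24) - 450) + 81) = 1/((-76 - 450) + 81) = 1/(-526 + 81) = 1/(-445) = -1/445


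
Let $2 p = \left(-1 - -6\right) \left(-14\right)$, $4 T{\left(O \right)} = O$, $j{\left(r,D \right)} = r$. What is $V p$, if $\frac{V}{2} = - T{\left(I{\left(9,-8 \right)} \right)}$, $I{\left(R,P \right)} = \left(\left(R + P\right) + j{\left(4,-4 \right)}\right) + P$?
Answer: $- \frac{105}{2} \approx -52.5$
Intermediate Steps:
$I{\left(R,P \right)} = 4 + R + 2 P$ ($I{\left(R,P \right)} = \left(\left(R + P\right) + 4\right) + P = \left(\left(P + R\right) + 4\right) + P = \left(4 + P + R\right) + P = 4 + R + 2 P$)
$T{\left(O \right)} = \frac{O}{4}$
$p = -35$ ($p = \frac{\left(-1 - -6\right) \left(-14\right)}{2} = \frac{\left(-1 + 6\right) \left(-14\right)}{2} = \frac{5 \left(-14\right)}{2} = \frac{1}{2} \left(-70\right) = -35$)
$V = \frac{3}{2}$ ($V = 2 \left(- \frac{4 + 9 + 2 \left(-8\right)}{4}\right) = 2 \left(- \frac{4 + 9 - 16}{4}\right) = 2 \left(- \frac{-3}{4}\right) = 2 \left(\left(-1\right) \left(- \frac{3}{4}\right)\right) = 2 \cdot \frac{3}{4} = \frac{3}{2} \approx 1.5$)
$V p = \frac{3}{2} \left(-35\right) = - \frac{105}{2}$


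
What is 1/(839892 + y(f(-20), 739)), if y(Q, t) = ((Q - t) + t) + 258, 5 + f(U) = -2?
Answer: 1/840143 ≈ 1.1903e-6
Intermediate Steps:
f(U) = -7 (f(U) = -5 - 2 = -7)
y(Q, t) = 258 + Q (y(Q, t) = Q + 258 = 258 + Q)
1/(839892 + y(f(-20), 739)) = 1/(839892 + (258 - 7)) = 1/(839892 + 251) = 1/840143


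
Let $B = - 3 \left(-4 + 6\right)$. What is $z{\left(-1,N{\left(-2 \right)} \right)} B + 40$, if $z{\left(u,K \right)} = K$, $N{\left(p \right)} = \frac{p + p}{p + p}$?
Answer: $34$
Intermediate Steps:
$N{\left(p \right)} = 1$ ($N{\left(p \right)} = \frac{2 p}{2 p} = 2 p \frac{1}{2 p} = 1$)
$B = -6$ ($B = \left(-3\right) 2 = -6$)
$z{\left(-1,N{\left(-2 \right)} \right)} B + 40 = 1 \left(-6\right) + 40 = -6 + 40 = 34$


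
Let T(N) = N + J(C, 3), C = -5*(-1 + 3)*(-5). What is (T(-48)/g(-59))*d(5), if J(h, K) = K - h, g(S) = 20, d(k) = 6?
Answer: -57/2 ≈ -28.500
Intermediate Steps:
C = 50 (C = -5*2*(-5) = -10*(-5) = 50)
T(N) = -47 + N (T(N) = N + (3 - 1*50) = N + (3 - 50) = N - 47 = -47 + N)
(T(-48)/g(-59))*d(5) = ((-47 - 48)/20)*6 = -95*1/20*6 = -19/4*6 = -57/2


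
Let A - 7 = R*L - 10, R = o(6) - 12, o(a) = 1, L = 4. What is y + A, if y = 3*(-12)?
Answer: -83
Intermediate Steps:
R = -11 (R = 1 - 12 = -11)
A = -47 (A = 7 + (-11*4 - 10) = 7 + (-44 - 10) = 7 - 54 = -47)
y = -36
y + A = -36 - 47 = -83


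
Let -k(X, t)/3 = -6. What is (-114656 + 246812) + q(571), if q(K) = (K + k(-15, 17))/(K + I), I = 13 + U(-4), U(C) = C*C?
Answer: 79294189/600 ≈ 1.3216e+5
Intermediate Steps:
k(X, t) = 18 (k(X, t) = -3*(-6) = 18)
U(C) = C²
I = 29 (I = 13 + (-4)² = 13 + 16 = 29)
q(K) = (18 + K)/(29 + K) (q(K) = (K + 18)/(K + 29) = (18 + K)/(29 + K))
(-114656 + 246812) + q(571) = (-114656 + 246812) + (18 + 571)/(29 + 571) = 132156 + 589/600 = 79294189/600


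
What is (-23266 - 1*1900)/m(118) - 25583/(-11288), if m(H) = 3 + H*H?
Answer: 72220633/157207976 ≈ 0.45940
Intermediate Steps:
m(H) = 3 + H**2
(-23266 - 1*1900)/m(118) - 25583/(-11288) = (-23266 - 1*1900)/(3 + 118**2) - 25583/(-11288) = (-23266 - 1900)/(3 + 13924) - 25583*(-1/11288) = -25166/13927 + 25583/11288 = 72220633/157207976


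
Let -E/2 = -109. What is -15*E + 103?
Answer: -3167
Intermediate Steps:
E = 218 (E = -2*(-109) = 218)
-15*E + 103 = -15*218 + 103 = -3270 + 103 = -3167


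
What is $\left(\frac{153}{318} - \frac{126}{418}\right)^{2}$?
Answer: $\frac{15848361}{490799716} \approx 0.032291$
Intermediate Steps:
$\left(\frac{153}{318} - \frac{126}{418}\right)^{2} = \left(153 \cdot \frac{1}{318} - \frac{63}{209}\right)^{2} = \left(\frac{51}{106} - \frac{63}{209}\right)^{2} = \left(\frac{3981}{22154}\right)^{2} = \frac{15848361}{490799716}$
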